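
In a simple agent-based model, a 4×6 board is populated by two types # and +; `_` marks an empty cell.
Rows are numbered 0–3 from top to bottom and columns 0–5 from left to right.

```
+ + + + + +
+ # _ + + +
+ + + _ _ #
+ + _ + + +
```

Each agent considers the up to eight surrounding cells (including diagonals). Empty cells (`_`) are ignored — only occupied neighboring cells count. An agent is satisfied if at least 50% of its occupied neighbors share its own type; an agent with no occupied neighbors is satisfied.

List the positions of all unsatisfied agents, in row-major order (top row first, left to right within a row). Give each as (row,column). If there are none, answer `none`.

(1,1), (2,5)

(0,0)+ 2/3 ok
(0,1)+ 3/4 ok
(0,2)+ 3/4 ok
(0,3)+ 4/4 ok
(0,4)+ 5/5 ok
(0,5)+ 3/3 ok
(1,0)+ 4/5 ok
(1,1)# 0/7 unhappy
(1,3)+ 5/5 ok
(1,4)+ 5/6 ok
(1,5)+ 3/4 ok
(2,0)+ 4/5 ok
(2,1)+ 5/6 ok
(2,2)+ 4/5 ok
(2,5)# 0/4 unhappy
(3,0)+ 3/3 ok
(3,1)+ 4/4 ok
(3,3)+ 2/2 ok
(3,4)+ 2/3 ok
(3,5)+ 1/2 ok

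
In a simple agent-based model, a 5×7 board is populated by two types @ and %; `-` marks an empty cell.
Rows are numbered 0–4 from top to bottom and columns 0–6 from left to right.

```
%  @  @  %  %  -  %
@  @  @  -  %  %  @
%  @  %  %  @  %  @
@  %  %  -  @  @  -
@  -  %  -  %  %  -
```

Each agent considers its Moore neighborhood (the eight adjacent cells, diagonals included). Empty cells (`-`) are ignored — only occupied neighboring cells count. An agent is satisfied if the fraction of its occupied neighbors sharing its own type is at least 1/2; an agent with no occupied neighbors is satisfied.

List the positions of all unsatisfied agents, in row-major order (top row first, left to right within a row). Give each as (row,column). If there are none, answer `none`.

(0,0)% 0/3 ✗
(0,1)@ 4/5 ✓
(0,2)@ 3/4 ✓
(0,3)% 2/4 ✓
(0,4)% 3/3 ✓
(0,6)% 1/2 ✓
(1,0)@ 3/5 ✓
(1,1)@ 5/8 ✓
(1,2)@ 4/7 ✓
(1,4)% 5/6 ✓
(1,5)% 4/7 ✓
(1,6)@ 1/4 ✗
(2,0)% 1/5 ✗
(2,1)@ 4/8 ✓
(2,2)% 3/6 ✓
(2,3)% 3/6 ✓
(2,4)@ 2/6 ✗
(2,5)% 2/7 ✗
(2,6)@ 2/4 ✓
(3,0)@ 2/4 ✓
(3,1)% 4/7 ✓
(3,2)% 4/5 ✓
(3,4)@ 2/6 ✗
(3,5)@ 3/6 ✓
(4,0)@ 1/2 ✓
(4,2)% 2/2 ✓
(4,4)% 1/3 ✗
(4,5)% 1/3 ✗

(0,0), (1,6), (2,0), (2,4), (2,5), (3,4), (4,4), (4,5)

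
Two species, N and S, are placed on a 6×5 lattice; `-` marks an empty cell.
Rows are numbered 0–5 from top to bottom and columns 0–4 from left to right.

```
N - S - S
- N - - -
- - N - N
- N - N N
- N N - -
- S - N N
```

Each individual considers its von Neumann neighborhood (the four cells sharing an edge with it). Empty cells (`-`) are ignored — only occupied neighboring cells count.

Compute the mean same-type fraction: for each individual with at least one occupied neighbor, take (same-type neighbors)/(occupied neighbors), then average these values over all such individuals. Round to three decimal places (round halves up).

0.852

Row 0: (0,0)N — no occupied neighbors · (0,2)S — no occupied neighbors · (0,4)S — no occupied neighbors
Row 1: (1,1)N — no occupied neighbors
Row 2: (2,2)N — no occupied neighbors · (2,4)N 1/1
Row 3: (3,1)N 1/1 · (3,3)N 1/1 · (3,4)N 2/2
Row 4: (4,1)N 2/3 · (4,2)N 1/1
Row 5: (5,1)S 0/1 · (5,3)N 1/1 · (5,4)N 1/1
Sum over 9 individuals: 1/1 + 1/1 + 1/1 + 2/2 + 2/3 + 1/1 + 0/1 + 1/1 + 1/1 = 23/3; mean = 23/3 ÷ 9 = 23/27 = 0.851851… → 0.852.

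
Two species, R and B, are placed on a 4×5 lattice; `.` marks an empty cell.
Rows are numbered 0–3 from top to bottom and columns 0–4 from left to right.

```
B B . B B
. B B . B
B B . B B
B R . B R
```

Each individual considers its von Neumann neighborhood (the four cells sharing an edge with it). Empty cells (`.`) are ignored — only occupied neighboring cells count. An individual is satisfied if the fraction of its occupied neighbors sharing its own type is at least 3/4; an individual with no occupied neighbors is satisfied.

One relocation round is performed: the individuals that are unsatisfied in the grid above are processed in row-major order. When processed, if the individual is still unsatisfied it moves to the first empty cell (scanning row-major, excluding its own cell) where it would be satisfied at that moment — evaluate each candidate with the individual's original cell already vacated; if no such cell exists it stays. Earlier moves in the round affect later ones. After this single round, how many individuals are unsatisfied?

Initially unsatisfied (in order): (2,1), (2,4), (3,0), (3,1), (3,3), (3,4).
  (2,1) → (0,2).
  (2,4) → (1,0).
  (3,0) → (1,3).
  (3,1): now satisfied by earlier moves; stays.
  (3,3) → (2,2).
  (3,4): now satisfied by earlier moves; stays.
Resulting grid:
B B B B B
B B B B B
B . B B .
. R . . R
All satisfied now.

0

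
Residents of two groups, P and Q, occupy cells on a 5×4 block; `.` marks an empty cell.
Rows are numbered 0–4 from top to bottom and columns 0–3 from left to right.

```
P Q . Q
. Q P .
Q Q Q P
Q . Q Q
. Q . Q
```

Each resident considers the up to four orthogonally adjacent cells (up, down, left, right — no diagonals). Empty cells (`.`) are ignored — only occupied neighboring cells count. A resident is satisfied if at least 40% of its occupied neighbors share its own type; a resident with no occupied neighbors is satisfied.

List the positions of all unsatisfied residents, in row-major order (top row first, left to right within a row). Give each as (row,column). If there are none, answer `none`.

(0,0)P 0/1 unhappy
(0,1)Q 1/2 ok
(0,3)Q 0/0 ok
(1,1)Q 2/3 ok
(1,2)P 0/2 unhappy
(2,0)Q 2/2 ok
(2,1)Q 3/3 ok
(2,2)Q 2/4 ok
(2,3)P 0/2 unhappy
(3,0)Q 1/1 ok
(3,2)Q 2/2 ok
(3,3)Q 2/3 ok
(4,1)Q 0/0 ok
(4,3)Q 1/1 ok

(0,0), (1,2), (2,3)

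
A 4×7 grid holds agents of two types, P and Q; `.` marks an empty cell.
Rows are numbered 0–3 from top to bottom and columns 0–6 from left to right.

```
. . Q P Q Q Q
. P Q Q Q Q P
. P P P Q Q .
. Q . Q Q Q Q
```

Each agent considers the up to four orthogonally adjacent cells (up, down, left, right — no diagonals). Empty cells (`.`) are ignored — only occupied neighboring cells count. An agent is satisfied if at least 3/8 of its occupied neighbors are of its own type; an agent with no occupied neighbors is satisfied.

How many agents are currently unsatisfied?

(0,2)Q 1/2 ok
(0,3)P 0/3 unhappy
(0,4)Q 2/3 ok
(0,5)Q 3/3 ok
(0,6)Q 1/2 ok
(1,1)P 1/2 ok
(1,2)Q 2/4 ok
(1,3)Q 2/4 ok
(1,4)Q 4/4 ok
(1,5)Q 3/4 ok
(1,6)P 0/2 unhappy
(2,1)P 2/3 ok
(2,2)P 2/3 ok
(2,3)P 1/4 unhappy
(2,4)Q 3/4 ok
(2,5)Q 3/3 ok
(3,1)Q 0/1 unhappy
(3,3)Q 1/2 ok
(3,4)Q 3/3 ok
(3,5)Q 3/3 ok
(3,6)Q 1/1 ok
Unsatisfied: (0,3), (1,6), (2,3), (3,1) — 4 in total.

4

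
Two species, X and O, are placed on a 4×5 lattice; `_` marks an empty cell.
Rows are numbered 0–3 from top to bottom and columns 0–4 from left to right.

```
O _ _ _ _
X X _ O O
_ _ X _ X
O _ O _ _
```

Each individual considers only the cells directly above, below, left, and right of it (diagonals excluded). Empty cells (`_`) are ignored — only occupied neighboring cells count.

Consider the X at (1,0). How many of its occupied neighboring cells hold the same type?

Occupied neighbors of (1,0): (0,0)=O, (1,1)=X.
Same type (X): 1 of 2.

1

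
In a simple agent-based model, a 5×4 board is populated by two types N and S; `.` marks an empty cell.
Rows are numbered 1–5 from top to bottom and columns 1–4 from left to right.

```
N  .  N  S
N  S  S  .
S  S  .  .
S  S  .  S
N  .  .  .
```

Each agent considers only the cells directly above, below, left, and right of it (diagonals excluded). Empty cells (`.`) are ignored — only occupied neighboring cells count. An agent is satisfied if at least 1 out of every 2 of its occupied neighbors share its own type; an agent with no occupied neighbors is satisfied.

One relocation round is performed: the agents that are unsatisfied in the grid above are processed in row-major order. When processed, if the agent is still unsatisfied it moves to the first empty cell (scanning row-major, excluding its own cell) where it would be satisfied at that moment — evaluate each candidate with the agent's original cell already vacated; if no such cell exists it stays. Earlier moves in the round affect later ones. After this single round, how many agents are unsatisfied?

0

Initially unsatisfied (in order): (1,3), (1,4), (2,1), (5,1).
  (1,3) → (1,2).
  (1,4): now satisfied by earlier moves; stays.
  (2,1) → (5,2).
  (5,1): now satisfied by earlier moves; stays.
Resulting grid:
N N . S
. S S .
S S . .
S S . S
N N . .
All satisfied now.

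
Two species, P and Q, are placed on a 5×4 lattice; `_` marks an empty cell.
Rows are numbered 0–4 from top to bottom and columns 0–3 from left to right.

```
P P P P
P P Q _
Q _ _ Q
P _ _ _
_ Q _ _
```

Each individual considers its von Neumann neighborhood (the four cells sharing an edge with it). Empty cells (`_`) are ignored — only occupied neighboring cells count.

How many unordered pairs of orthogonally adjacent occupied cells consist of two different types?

Scan each occupied cell's neighbors to the right and below so each pair is counted once.
Row 0: P(0,0)–P(0,1)= P(0,0)–P(1,0)= P(0,1)–P(0,2)= P(0,1)–P(1,1)= P(0,2)–P(0,3)= P(0,2)–Q(1,2)≠  → 1/6 unlike.
Row 1: P(1,0)–P(1,1)= P(1,0)–Q(2,0)≠ P(1,1)–Q(1,2)≠  → 2/3 unlike.
Row 2: Q(2,0)–P(3,0)≠  → 1/1 unlike.
Total adjacent occupied pairs: 10; unlike-type pairs: 4.

4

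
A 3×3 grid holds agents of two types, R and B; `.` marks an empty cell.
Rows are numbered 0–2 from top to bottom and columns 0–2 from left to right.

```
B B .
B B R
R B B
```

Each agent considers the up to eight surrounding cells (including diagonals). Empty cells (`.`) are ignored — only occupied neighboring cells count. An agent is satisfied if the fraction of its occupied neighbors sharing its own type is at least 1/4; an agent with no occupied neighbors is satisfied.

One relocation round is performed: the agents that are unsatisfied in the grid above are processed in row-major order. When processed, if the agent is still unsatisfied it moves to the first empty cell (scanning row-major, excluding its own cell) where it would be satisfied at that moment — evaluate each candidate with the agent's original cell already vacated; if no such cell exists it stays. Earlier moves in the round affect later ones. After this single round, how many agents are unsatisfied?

1

Initially unsatisfied (in order): (1,2), (2,0).
  (1,2): no empty cell satisfies it; stays.
  (2,0) → (0,2).
Resulting grid:
B B R
B B R
. B B
Unsatisfied now: (1,2).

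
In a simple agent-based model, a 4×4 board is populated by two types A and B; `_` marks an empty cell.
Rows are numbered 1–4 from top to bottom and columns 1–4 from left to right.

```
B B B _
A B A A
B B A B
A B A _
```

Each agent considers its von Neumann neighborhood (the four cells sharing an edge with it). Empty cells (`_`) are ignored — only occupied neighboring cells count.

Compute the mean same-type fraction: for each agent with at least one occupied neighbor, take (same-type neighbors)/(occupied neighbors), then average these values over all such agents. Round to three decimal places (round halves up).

0.423

Row 1: (1,1)B 1/2 · (1,2)B 3/3 · (1,3)B 1/2
Row 2: (2,1)A 0/3 · (2,2)B 2/4 · (2,3)A 2/4 · (2,4)A 1/2
Row 3: (3,1)B 1/3 · (3,2)B 3/4 · (3,3)A 2/4 · (3,4)B 0/2
Row 4: (4,1)A 0/2 · (4,2)B 1/3 · (4,3)A 1/2
Sum over 14 agents: 1/2 + 3/3 + 1/2 + 0/3 + 2/4 + 2/4 + 1/2 + 1/3 + 3/4 + 2/4 + 0/2 + 0/2 + 1/3 + 1/2 = 71/12; mean = 71/12 ÷ 14 = 71/168 = 0.422619… → 0.423.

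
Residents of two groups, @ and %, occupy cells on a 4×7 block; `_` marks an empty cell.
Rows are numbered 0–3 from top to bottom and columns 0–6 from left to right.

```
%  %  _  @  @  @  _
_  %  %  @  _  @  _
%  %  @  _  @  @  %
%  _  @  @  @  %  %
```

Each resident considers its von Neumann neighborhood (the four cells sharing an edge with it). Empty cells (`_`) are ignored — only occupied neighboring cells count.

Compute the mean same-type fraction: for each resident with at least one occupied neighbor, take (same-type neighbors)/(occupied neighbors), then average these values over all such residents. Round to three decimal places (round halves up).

(0,0)% 1/1
(0,1)% 2/2
(0,3)@ 2/2
(0,4)@ 2/2
(0,5)@ 2/2
(1,1)% 3/3
(1,2)% 1/3
(1,3)@ 1/2
(1,5)@ 2/2
(2,0)% 2/2
(2,1)% 2/3
(2,2)@ 1/3
(2,4)@ 2/2
(2,5)@ 2/4
(2,6)% 1/2
(3,0)% 1/1
(3,2)@ 2/2
(3,3)@ 2/2
(3,4)@ 2/3
(3,5)% 1/3
(3,6)% 2/2
Sum over 21 residents: 1/1 + 2/2 + 2/2 + 2/2 + 2/2 + 3/3 + 1/3 + 1/2 + 2/2 + 2/2 + 2/3 + 1/3 + 2/2 + 2/4 + 1/2 + 1/1 + 2/2 + 2/2 + 2/3 + 1/3 + 2/2 = 101/6; mean = 101/6 ÷ 21 = 101/126 = 0.801587… → 0.802.

0.802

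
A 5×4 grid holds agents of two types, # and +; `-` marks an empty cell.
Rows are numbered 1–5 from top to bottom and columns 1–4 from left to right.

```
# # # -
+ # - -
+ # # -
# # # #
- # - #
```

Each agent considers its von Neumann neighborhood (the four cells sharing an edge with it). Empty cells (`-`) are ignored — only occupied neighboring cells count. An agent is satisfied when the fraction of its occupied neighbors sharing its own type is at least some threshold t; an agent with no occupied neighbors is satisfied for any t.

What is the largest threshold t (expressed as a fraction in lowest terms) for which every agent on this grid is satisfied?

(1,1)# 1/2
(1,2)# 3/3
(1,3)# 1/1
(2,1)+ 1/3
(2,2)# 2/3
(3,1)+ 1/3
(3,2)# 3/4
(3,3)# 2/2
(4,1)# 1/2
(4,2)# 4/4
(4,3)# 3/3
(4,4)# 2/2
(5,2)# 1/1
(5,4)# 1/1
The smallest same-type fraction is 1/3 at (2,1), which reduces to 1/3. Any threshold above that leaves this agent unsatisfied.

1/3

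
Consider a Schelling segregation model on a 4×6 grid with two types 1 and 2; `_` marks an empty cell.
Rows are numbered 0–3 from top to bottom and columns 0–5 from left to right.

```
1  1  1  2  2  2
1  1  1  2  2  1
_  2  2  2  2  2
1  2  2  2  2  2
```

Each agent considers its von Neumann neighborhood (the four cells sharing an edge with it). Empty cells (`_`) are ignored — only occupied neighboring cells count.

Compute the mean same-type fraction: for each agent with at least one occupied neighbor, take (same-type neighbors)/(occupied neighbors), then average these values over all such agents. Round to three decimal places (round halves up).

Row 0: (0,0)1 2/2 · (0,1)1 3/3 · (0,2)1 2/3 · (0,3)2 2/3 · (0,4)2 3/3 · (0,5)2 1/2
Row 1: (1,0)1 2/2 · (1,1)1 3/4 · (1,2)1 2/4 · (1,3)2 3/4 · (1,4)2 3/4 · (1,5)1 0/3
Row 2: (2,1)2 2/3 · (2,2)2 3/4 · (2,3)2 4/4 · (2,4)2 4/4 · (2,5)2 2/3
Row 3: (3,0)1 0/1 · (3,1)2 2/3 · (3,2)2 3/3 · (3,3)2 3/3 · (3,4)2 3/3 · (3,5)2 2/2
Sum over 23 agents: 2/2 + 3/3 + 2/3 + 2/3 + 3/3 + 1/2 + 2/2 + 3/4 + 2/4 + 3/4 + 3/4 + 0/3 + 2/3 + 3/4 + 4/4 + 4/4 + 2/3 + 0/1 + 2/3 + 3/3 + 3/3 + 3/3 + 2/2 = 52/3; mean = 52/3 ÷ 23 = 52/69 = 0.753623… → 0.754.

0.754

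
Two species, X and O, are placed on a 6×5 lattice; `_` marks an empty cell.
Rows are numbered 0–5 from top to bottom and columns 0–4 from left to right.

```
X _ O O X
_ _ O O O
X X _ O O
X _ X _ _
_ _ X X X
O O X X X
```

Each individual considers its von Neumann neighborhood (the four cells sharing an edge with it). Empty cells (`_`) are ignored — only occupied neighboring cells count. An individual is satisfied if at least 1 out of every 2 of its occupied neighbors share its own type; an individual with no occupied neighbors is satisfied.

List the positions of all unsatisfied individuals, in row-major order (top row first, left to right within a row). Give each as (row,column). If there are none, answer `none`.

Row 0: (0,0)X 0/0 satisfied · (0,2)O 2/2 satisfied · (0,3)O 2/3 satisfied · (0,4)X 0/2 not
Row 1: (1,2)O 2/2 satisfied · (1,3)O 4/4 satisfied · (1,4)O 2/3 satisfied
Row 2: (2,0)X 2/2 satisfied · (2,1)X 1/1 satisfied · (2,3)O 2/2 satisfied · (2,4)O 2/2 satisfied
Row 3: (3,0)X 1/1 satisfied · (3,2)X 1/1 satisfied
Row 4: (4,2)X 3/3 satisfied · (4,3)X 3/3 satisfied · (4,4)X 2/2 satisfied
Row 5: (5,0)O 1/1 satisfied · (5,1)O 1/2 satisfied · (5,2)X 2/3 satisfied · (5,3)X 3/3 satisfied · (5,4)X 2/2 satisfied

(0,4)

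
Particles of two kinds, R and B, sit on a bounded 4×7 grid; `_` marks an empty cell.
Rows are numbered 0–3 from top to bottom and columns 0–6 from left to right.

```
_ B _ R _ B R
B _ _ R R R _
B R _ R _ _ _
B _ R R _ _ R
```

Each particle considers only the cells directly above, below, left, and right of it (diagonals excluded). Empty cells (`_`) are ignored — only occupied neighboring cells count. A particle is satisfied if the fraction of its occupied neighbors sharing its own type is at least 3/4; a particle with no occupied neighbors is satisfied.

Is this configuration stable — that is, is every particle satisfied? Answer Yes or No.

Row 0: (0,1)B 0/0 ok · (0,3)R 1/1 ok · (0,5)B 0/2 unhappy · (0,6)R 0/1 unhappy
Row 1: (1,0)B 1/1 ok · (1,3)R 3/3 ok · (1,4)R 2/2 ok · (1,5)R 1/2 unhappy
Row 2: (2,0)B 2/3 unhappy · (2,1)R 0/1 unhappy · (2,3)R 2/2 ok
Row 3: (3,0)B 1/1 ok · (3,2)R 1/1 ok · (3,3)R 2/2 ok · (3,6)R 0/0 ok
For instance (0,5) has only 0/2 same-type neighbors, below 3/4.

No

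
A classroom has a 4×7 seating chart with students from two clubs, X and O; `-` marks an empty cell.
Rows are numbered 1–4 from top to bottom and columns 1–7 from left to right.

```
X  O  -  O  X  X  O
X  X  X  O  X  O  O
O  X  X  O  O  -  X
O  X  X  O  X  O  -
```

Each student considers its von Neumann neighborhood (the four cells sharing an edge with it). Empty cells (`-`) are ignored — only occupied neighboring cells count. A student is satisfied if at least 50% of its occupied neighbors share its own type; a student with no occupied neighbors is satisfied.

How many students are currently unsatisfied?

10

Row 1: (1,1)X 1/2 ok · (1,2)O 0/2 unhappy · (1,4)O 1/2 ok · (1,5)X 2/3 ok · (1,6)X 1/3 unhappy · (1,7)O 1/2 ok
Row 2: (2,1)X 2/3 ok · (2,2)X 3/4 ok · (2,3)X 2/3 ok · (2,4)O 2/4 ok · (2,5)X 1/4 unhappy · (2,6)O 1/3 unhappy · (2,7)O 2/3 ok
Row 3: (3,1)O 1/3 unhappy · (3,2)X 3/4 ok · (3,3)X 3/4 ok · (3,4)O 3/4 ok · (3,5)O 1/3 unhappy · (3,7)X 0/1 unhappy
Row 4: (4,1)O 1/2 ok · (4,2)X 2/3 ok · (4,3)X 2/3 ok · (4,4)O 1/3 unhappy · (4,5)X 0/3 unhappy · (4,6)O 0/1 unhappy
Unsatisfied: (1,2), (1,6), (2,5), (2,6), (3,1), (3,5), (3,7), (4,4), (4,5), (4,6) — 10 in total.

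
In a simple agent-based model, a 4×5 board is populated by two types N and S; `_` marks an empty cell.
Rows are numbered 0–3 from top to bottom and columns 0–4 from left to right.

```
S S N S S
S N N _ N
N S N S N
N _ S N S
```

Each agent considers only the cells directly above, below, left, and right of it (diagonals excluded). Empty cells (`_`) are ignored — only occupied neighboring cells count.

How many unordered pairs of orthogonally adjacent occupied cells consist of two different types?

Scan each occupied cell's neighbors to the right and below so each pair is counted once.
Row 0: S(0,0)–S(0,1)= S(0,0)–S(1,0)= S(0,1)–N(0,2)≠ S(0,1)–N(1,1)≠ N(0,2)–S(0,3)≠ N(0,2)–N(1,2)= S(0,3)–S(0,4)= S(0,4)–N(1,4)≠  → 4/8 unlike.
Row 1: S(1,0)–N(1,1)≠ S(1,0)–N(2,0)≠ N(1,1)–N(1,2)= N(1,1)–S(2,1)≠ N(1,2)–N(2,2)= N(1,4)–N(2,4)=  → 3/6 unlike.
Row 2: N(2,0)–S(2,1)≠ N(2,0)–N(3,0)= S(2,1)–N(2,2)≠ N(2,2)–S(2,3)≠ N(2,2)–S(3,2)≠ S(2,3)–N(2,4)≠ S(2,3)–N(3,3)≠ N(2,4)–S(3,4)≠  → 7/8 unlike.
Row 3: S(3,2)–N(3,3)≠ N(3,3)–S(3,4)≠  → 2/2 unlike.
Total adjacent occupied pairs: 24; unlike-type pairs: 16.

16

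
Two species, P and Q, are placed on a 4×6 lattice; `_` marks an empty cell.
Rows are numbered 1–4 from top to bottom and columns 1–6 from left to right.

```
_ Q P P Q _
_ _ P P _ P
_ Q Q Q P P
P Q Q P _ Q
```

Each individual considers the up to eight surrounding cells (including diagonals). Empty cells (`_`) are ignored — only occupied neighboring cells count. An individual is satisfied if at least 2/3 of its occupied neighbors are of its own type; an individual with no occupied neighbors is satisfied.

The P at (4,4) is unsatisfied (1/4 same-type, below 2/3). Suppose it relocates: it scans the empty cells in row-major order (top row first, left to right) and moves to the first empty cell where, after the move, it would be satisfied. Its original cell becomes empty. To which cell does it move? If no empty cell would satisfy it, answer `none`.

(2,5)

Vacating (4,4). Empty cells in order:
  (1,1): 0/1 same-type → still unsatisfied.
  (1,6): 1/2 same-type → still unsatisfied.
  (2,1): 0/2 same-type → still unsatisfied.
  (2,2): 2/5 same-type → still unsatisfied.
  (2,5): 5/7 same-type → satisfied — stop here.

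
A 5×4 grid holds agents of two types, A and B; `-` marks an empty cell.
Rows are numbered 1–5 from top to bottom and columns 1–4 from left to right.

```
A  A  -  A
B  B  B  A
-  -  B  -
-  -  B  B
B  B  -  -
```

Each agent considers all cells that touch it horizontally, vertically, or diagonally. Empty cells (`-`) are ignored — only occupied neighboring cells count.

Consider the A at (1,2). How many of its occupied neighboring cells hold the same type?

Occupied neighbors of (1,2): (1,1)=A, (2,1)=B, (2,2)=B, (2,3)=B.
Same type (A): 1 of 4.

1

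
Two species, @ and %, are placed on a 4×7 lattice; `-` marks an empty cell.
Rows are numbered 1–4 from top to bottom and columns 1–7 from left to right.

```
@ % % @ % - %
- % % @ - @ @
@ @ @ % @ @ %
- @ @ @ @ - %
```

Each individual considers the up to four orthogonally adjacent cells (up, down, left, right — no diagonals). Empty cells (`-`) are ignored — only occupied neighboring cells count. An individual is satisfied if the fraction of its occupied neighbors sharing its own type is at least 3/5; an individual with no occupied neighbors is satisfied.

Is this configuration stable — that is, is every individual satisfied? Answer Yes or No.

Row 1: (1,1)@ 0/1 ✗ · (1,2)% 2/3 ✓ · (1,3)% 2/3 ✓ · (1,4)@ 1/3 ✗ · (1,5)% 0/1 ✗ · (1,7)% 0/1 ✗
Row 2: (2,2)% 2/3 ✓ · (2,3)% 2/4 ✗ · (2,4)@ 1/3 ✗ · (2,6)@ 2/2 ✓ · (2,7)@ 1/3 ✗
Row 3: (3,1)@ 1/1 ✓ · (3,2)@ 3/4 ✓ · (3,3)@ 2/4 ✗ · (3,4)% 0/4 ✗ · (3,5)@ 2/3 ✓ · (3,6)@ 2/3 ✓ · (3,7)% 1/3 ✗
Row 4: (4,2)@ 2/2 ✓ · (4,3)@ 3/3 ✓ · (4,4)@ 2/3 ✓ · (4,5)@ 2/2 ✓ · (4,7)% 1/1 ✓
For instance (1,1) has only 0/1 same-type neighbors, below 3/5.

No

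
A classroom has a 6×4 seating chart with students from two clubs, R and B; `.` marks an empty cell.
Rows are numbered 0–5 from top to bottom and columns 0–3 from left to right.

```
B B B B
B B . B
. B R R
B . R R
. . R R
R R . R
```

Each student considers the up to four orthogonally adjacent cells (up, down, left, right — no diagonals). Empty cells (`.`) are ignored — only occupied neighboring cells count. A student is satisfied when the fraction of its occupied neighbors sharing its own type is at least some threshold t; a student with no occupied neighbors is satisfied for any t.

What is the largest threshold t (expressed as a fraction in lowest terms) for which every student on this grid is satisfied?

Row 0: (0,0)B 2/2 · (0,1)B 3/3 · (0,2)B 2/2 · (0,3)B 2/2
Row 1: (1,0)B 2/2 · (1,1)B 3/3 · (1,3)B 1/2
Row 2: (2,1)B 1/2 · (2,2)R 2/3 · (2,3)R 2/3
Row 3: (3,0)B — no occupied neighbors · (3,2)R 3/3 · (3,3)R 3/3
Row 4: (4,2)R 2/2 · (4,3)R 3/3
Row 5: (5,0)R 1/1 · (5,1)R 1/1 · (5,3)R 1/1
The smallest same-type fraction is 1/2 at (1,3), which reduces to 1/2. Any threshold above that leaves this student unsatisfied.

1/2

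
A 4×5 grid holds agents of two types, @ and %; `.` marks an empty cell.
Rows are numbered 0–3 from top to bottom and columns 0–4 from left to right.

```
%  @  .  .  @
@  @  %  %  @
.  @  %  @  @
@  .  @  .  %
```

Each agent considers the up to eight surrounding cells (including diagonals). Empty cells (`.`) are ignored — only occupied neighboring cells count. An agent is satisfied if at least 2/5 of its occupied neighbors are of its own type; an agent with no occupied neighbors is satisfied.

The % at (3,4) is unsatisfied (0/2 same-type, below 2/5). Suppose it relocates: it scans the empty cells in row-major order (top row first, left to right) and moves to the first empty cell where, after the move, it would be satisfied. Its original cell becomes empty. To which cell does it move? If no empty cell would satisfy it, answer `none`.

(0,2)

Vacating (3,4). Empty cells in order:
  (0,2): 2/4 same-type → satisfied — stop here.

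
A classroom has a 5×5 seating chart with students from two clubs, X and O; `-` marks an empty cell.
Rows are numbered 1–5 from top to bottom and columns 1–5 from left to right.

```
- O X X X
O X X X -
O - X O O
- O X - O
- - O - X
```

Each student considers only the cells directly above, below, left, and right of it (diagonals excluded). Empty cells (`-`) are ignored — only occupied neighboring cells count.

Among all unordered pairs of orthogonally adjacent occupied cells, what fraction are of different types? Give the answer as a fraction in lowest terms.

8/19

Scan each occupied cell's neighbors to the right and below so each pair is counted once.
Row 1: O(1,2)–X(1,3)≠ O(1,2)–X(2,2)≠ X(1,3)–X(1,4)= X(1,3)–X(2,3)= X(1,4)–X(1,5)= X(1,4)–X(2,4)=  → 2/6 unlike.
Row 2: O(2,1)–X(2,2)≠ O(2,1)–O(3,1)= X(2,2)–X(2,3)= X(2,3)–X(2,4)= X(2,3)–X(3,3)= X(2,4)–O(3,4)≠  → 2/6 unlike.
Row 3: X(3,3)–O(3,4)≠ X(3,3)–X(4,3)= O(3,4)–O(3,5)= O(3,5)–O(4,5)=  → 1/4 unlike.
Row 4: O(4,2)–X(4,3)≠ X(4,3)–O(5,3)≠ O(4,5)–X(5,5)≠  → 3/3 unlike.
Total adjacent occupied pairs: 19; unlike-type pairs: 8.
8/19 is already in lowest terms.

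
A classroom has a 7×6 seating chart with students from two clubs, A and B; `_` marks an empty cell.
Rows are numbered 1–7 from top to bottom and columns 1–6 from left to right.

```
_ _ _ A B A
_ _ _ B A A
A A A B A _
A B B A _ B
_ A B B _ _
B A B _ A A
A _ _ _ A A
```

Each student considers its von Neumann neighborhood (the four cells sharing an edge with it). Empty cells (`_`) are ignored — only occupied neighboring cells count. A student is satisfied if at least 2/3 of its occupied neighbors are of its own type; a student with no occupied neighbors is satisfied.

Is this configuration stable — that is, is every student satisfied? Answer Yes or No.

Row 1: (1,4)A 0/2 unhappy · (1,5)B 0/3 unhappy · (1,6)A 1/2 unhappy
Row 2: (2,4)B 1/3 unhappy · (2,5)A 2/4 unhappy · (2,6)A 2/2 ok
Row 3: (3,1)A 2/2 ok · (3,2)A 2/3 ok · (3,3)A 1/3 unhappy · (3,4)B 1/4 unhappy · (3,5)A 1/2 unhappy
Row 4: (4,1)A 1/2 unhappy · (4,2)B 1/4 unhappy · (4,3)B 2/4 unhappy · (4,4)A 0/3 unhappy · (4,6)B 0/0 ok
Row 5: (5,2)A 1/3 unhappy · (5,3)B 3/4 ok · (5,4)B 1/2 unhappy
Row 6: (6,1)B 0/2 unhappy · (6,2)A 1/3 unhappy · (6,3)B 1/2 unhappy · (6,5)A 2/2 ok · (6,6)A 2/2 ok
Row 7: (7,1)A 0/1 unhappy · (7,5)A 2/2 ok · (7,6)A 2/2 ok
For instance (1,4) has only 0/2 same-type neighbors, below 2/3.

No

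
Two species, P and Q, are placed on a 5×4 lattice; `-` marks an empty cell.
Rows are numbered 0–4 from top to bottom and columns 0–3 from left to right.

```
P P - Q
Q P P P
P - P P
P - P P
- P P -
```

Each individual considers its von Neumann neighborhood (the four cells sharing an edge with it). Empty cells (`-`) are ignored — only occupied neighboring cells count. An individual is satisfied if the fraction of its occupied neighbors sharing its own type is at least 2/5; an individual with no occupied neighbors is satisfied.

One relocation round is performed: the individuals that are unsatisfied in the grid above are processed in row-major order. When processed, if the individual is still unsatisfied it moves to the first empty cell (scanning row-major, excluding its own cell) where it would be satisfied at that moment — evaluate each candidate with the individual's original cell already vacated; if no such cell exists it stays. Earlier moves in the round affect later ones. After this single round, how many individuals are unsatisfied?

2

Initially unsatisfied (in order): (0,3), (1,0).
  (0,3): no empty cell satisfies it; stays.
  (1,0): no empty cell satisfies it; stays.
Resulting grid:
P P - Q
Q P P P
P - P P
P - P P
- P P -
Unsatisfied now: (0,3), (1,0).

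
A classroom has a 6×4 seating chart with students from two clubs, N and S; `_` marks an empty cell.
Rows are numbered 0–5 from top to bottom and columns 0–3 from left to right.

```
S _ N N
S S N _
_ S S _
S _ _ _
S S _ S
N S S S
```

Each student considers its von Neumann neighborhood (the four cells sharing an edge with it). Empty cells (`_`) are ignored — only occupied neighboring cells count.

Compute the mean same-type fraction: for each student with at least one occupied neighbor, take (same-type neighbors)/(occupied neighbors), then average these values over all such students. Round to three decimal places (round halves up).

0.802

(0,0)S 1/1
(0,2)N 2/2
(0,3)N 1/1
(1,0)S 2/2
(1,1)S 2/3
(1,2)N 1/3
(2,1)S 2/2
(2,2)S 1/2
(3,0)S 1/1
(4,0)S 2/3
(4,1)S 2/2
(4,3)S 1/1
(5,0)N 0/2
(5,1)S 2/3
(5,2)S 2/2
(5,3)S 2/2
Sum over 16 students: 1/1 + 2/2 + 1/1 + 2/2 + 2/3 + 1/3 + 2/2 + 1/2 + 1/1 + 2/3 + 2/2 + 1/1 + 0/2 + 2/3 + 2/2 + 2/2 = 77/6; mean = 77/6 ÷ 16 = 77/96 = 0.802083… → 0.802.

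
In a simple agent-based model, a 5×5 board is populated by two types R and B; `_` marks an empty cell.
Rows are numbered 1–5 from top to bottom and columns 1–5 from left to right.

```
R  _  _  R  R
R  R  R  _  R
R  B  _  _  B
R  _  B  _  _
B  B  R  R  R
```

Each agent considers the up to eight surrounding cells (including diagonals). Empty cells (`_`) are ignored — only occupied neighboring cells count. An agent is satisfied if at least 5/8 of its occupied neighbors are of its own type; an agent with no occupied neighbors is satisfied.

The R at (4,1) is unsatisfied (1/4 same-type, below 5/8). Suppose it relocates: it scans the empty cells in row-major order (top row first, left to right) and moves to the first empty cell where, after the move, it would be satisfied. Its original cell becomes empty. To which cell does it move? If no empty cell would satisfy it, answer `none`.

(1,2)

Vacating (4,1). Empty cells in order:
  (1,2): 4/4 same-type → satisfied — stop here.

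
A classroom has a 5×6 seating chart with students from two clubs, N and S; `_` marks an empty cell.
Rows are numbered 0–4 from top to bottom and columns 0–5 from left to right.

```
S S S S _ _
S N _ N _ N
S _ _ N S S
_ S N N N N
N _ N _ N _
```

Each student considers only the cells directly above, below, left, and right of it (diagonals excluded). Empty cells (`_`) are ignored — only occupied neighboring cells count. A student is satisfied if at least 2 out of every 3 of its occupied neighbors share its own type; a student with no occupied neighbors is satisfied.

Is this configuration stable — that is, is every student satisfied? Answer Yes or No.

No

Row 0: (0,0)S 2/2 satisfied · (0,1)S 2/3 satisfied · (0,2)S 2/2 satisfied · (0,3)S 1/2 not
Row 1: (1,0)S 2/3 satisfied · (1,1)N 0/2 not · (1,3)N 1/2 not · (1,5)N 0/1 not
Row 2: (2,0)S 1/1 satisfied · (2,3)N 2/3 satisfied · (2,4)S 1/3 not · (2,5)S 1/3 not
Row 3: (3,1)S 0/1 not · (3,2)N 2/3 satisfied · (3,3)N 3/3 satisfied · (3,4)N 3/4 satisfied · (3,5)N 1/2 not
Row 4: (4,0)N 0/0 satisfied · (4,2)N 1/1 satisfied · (4,4)N 1/1 satisfied
For instance (0,3) has only 1/2 same-type neighbors, below 2/3.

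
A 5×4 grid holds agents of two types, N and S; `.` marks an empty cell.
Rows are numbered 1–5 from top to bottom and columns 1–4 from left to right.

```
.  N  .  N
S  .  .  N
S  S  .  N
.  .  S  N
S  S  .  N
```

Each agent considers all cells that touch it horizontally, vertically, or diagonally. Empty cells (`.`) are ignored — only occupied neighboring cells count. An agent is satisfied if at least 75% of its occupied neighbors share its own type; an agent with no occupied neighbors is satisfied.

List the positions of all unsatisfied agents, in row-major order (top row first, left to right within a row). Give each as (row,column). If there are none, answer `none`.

Row 1: (1,2)N 0/1 unhappy · (1,4)N 1/1 ok
Row 2: (2,1)S 2/3 unhappy · (2,4)N 2/2 ok
Row 3: (3,1)S 2/2 ok · (3,2)S 3/3 ok · (3,4)N 2/3 unhappy
Row 4: (4,3)S 2/5 unhappy · (4,4)N 2/3 unhappy
Row 5: (5,1)S 1/1 ok · (5,2)S 2/2 ok · (5,4)N 1/2 unhappy

(1,2), (2,1), (3,4), (4,3), (4,4), (5,4)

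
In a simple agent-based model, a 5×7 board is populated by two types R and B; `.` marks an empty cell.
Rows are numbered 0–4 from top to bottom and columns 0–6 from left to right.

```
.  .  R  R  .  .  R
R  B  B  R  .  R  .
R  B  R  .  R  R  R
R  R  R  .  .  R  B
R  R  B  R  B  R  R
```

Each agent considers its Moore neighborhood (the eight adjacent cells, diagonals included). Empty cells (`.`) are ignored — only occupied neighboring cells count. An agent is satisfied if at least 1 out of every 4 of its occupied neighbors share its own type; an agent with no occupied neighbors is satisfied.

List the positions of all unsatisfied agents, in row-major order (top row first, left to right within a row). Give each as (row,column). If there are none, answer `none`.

Row 0: (0,2)R 2/4 ok · (0,3)R 2/3 ok · (0,6)R 1/1 ok
Row 1: (1,0)R 1/3 ok · (1,1)B 2/6 ok · (1,2)B 2/6 ok · (1,3)R 4/5 ok · (1,5)R 4/4 ok
Row 2: (2,0)R 3/5 ok · (2,1)B 2/8 ok · (2,2)R 3/6 ok · (2,4)R 4/4 ok · (2,5)R 4/5 ok · (2,6)R 3/4 ok
Row 3: (3,0)R 4/5 ok · (3,1)R 6/8 ok · (3,2)R 4/6 ok · (3,5)R 5/7 ok · (3,6)B 0/5 unhappy
Row 4: (4,0)R 3/3 ok · (4,1)R 4/5 ok · (4,2)B 0/4 unhappy · (4,3)R 1/3 ok · (4,4)B 0/3 unhappy · (4,5)R 2/4 ok · (4,6)R 2/3 ok

(3,6), (4,2), (4,4)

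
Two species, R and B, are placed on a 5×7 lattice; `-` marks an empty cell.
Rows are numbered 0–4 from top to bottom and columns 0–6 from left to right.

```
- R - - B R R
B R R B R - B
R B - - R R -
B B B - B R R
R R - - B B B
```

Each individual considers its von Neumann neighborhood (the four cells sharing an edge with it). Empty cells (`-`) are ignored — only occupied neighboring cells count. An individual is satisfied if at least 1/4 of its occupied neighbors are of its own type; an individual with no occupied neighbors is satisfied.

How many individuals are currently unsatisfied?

Row 0: (0,1)R 1/1 ✓ · (0,4)B 0/2 ✗ · (0,5)R 1/2 ✓ · (0,6)R 1/2 ✓
Row 1: (1,0)B 0/2 ✗ · (1,1)R 2/4 ✓ · (1,2)R 1/2 ✓ · (1,3)B 0/2 ✗ · (1,4)R 1/3 ✓ · (1,6)B 0/1 ✗
Row 2: (2,0)R 0/3 ✗ · (2,1)B 1/3 ✓ · (2,4)R 2/3 ✓ · (2,5)R 2/2 ✓
Row 3: (3,0)B 1/3 ✓ · (3,1)B 3/4 ✓ · (3,2)B 1/1 ✓ · (3,4)B 1/3 ✓ · (3,5)R 2/4 ✓ · (3,6)R 1/2 ✓
Row 4: (4,0)R 1/2 ✓ · (4,1)R 1/2 ✓ · (4,4)B 2/2 ✓ · (4,5)B 2/3 ✓ · (4,6)B 1/2 ✓
Unsatisfied: (0,4), (1,0), (1,3), (1,6), (2,0) — 5 in total.

5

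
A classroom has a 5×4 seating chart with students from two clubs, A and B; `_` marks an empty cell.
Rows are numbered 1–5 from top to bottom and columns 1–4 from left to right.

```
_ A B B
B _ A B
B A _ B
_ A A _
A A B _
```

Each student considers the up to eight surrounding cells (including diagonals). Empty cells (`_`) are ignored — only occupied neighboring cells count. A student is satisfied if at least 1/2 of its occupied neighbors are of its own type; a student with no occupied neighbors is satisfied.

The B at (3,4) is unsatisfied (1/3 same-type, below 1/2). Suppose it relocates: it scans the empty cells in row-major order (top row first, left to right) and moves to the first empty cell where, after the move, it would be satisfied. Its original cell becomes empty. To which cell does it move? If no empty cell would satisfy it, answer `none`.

(1,1)

Vacating (3,4). Empty cells in order:
  (1,1): 1/2 same-type → satisfied — stop here.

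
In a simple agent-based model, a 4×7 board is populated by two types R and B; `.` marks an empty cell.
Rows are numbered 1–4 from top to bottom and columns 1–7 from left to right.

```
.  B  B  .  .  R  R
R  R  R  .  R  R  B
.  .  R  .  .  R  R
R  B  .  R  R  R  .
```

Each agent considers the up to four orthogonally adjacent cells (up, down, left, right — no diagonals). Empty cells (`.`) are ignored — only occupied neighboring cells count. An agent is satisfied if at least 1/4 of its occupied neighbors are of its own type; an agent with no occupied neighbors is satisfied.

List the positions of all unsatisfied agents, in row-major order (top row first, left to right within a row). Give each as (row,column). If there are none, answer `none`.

(2,7), (4,1), (4,2)

(1,2)B 1/2 ok
(1,3)B 1/2 ok
(1,6)R 2/2 ok
(1,7)R 1/2 ok
(2,1)R 1/1 ok
(2,2)R 2/3 ok
(2,3)R 2/3 ok
(2,5)R 1/1 ok
(2,6)R 3/4 ok
(2,7)B 0/3 unhappy
(3,3)R 1/1 ok
(3,6)R 3/3 ok
(3,7)R 1/2 ok
(4,1)R 0/1 unhappy
(4,2)B 0/1 unhappy
(4,4)R 1/1 ok
(4,5)R 2/2 ok
(4,6)R 2/2 ok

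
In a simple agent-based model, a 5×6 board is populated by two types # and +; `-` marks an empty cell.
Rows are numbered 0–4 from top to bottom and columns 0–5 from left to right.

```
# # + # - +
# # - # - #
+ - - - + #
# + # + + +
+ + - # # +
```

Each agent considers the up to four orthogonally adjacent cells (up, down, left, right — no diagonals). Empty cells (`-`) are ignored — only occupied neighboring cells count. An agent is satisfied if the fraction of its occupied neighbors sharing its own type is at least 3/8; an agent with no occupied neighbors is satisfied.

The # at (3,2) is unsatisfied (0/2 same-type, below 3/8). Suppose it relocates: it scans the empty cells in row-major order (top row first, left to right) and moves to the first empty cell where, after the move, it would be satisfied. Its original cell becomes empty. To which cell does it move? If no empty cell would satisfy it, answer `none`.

Vacating (3,2). Empty cells in order:
  (0,4): 1/2 same-type → satisfied — stop here.

(0,4)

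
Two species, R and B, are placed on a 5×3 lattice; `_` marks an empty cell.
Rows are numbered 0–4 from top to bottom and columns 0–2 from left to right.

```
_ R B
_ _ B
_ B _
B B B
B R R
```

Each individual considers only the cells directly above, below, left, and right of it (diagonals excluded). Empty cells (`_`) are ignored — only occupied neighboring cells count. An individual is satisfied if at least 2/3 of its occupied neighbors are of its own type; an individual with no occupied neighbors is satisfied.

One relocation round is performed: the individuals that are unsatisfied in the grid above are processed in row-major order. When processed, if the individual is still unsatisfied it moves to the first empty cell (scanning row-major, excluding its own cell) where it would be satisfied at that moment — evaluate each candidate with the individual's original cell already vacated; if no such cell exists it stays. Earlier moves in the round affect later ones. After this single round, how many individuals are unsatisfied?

2

Initially unsatisfied (in order): (0,1), (0,2), (3,2), (4,0), (4,1), (4,2).
  (0,1) → (0,0).
  (0,2): now satisfied by earlier moves; stays.
  (3,2) → (1,1).
  (4,0) → (0,1).
  (4,1): no empty cell satisfies it; stays.
  (4,2): now satisfied by earlier moves; stays.
Resulting grid:
R B B
_ B B
_ B _
B B _
_ R R
Unsatisfied now: (0,0), (4,1).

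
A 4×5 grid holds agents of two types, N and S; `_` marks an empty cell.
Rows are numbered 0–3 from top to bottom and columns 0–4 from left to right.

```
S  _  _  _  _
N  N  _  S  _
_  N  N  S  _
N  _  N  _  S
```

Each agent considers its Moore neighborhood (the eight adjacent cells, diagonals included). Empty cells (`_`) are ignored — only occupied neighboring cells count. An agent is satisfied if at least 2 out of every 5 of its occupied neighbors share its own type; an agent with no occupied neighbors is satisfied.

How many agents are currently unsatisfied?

(0,0)S 0/2 unhappy
(1,0)N 2/3 ok
(1,1)N 3/4 ok
(1,3)S 1/2 ok
(2,1)N 5/5 ok
(2,2)N 3/5 ok
(2,3)S 2/4 ok
(3,0)N 1/1 ok
(3,2)N 2/3 ok
(3,4)S 1/1 ok
Unsatisfied: (0,0) — 1 in total.

1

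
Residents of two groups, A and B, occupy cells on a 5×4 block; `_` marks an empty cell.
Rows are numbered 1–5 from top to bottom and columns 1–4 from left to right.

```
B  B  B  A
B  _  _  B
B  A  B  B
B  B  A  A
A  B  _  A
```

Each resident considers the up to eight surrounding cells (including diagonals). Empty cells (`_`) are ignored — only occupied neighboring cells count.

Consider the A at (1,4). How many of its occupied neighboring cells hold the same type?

Occupied neighbors of (1,4): (1,3)=B, (2,4)=B.
Same type (A): 0 of 2.

0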